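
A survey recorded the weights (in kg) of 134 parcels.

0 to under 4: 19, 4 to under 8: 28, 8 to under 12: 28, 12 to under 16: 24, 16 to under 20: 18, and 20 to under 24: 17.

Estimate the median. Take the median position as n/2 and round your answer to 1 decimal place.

Cumulative frequencies: 19, 47, 75, 99, 117, 134
n = 134; position = n/2 = 67.
This falls in the class 8 to under 12: L = 8, F = 47, f = 28, h = 4.
Median ≈ 8 + ((67 − 47) / 28) × 4 = 10.8571

10.9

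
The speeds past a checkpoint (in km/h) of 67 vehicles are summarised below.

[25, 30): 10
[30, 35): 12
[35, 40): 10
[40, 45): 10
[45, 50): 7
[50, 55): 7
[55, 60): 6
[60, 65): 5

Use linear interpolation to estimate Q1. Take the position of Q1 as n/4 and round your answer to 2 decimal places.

32.81

Cumulative frequencies: 10, 22, 32, 42, 49, 56, 62, 67
n = 67; position = n/4 = 16.75.
This falls in the class [30, 35): L = 30, F = 10, f = 12, h = 5.
Lower quartile ≈ 30 + ((16.75 − 10) / 12) × 5 = 32.8125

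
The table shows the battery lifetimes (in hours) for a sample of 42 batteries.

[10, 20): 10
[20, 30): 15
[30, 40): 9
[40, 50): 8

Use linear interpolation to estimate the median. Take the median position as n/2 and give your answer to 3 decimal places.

27.333

Cumulative frequencies: 10, 25, 34, 42
n = 42; position = n/2 = 21.
This falls in the class [20, 30): L = 20, F = 10, f = 15, h = 10.
Median ≈ 20 + ((21 − 10) / 15) × 10 = 27.3333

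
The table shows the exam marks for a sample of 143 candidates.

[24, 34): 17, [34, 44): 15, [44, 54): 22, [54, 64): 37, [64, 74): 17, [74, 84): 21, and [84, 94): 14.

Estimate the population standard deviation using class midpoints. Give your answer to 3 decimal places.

17.974

Midpoints: 29, 39, 49, 59, 69, 79, 89
n = 143, Σfm = 8417, mean = 58.8601
Σfm² = 541623
Σf(m − x̄)² = Σfm² − (Σfm)²/n = 541623 − 8417²/143 = 46197.2028
Population variance = 46197.2028 / 143 = 323.0574
Standard deviation = √323.0574 = 17.9738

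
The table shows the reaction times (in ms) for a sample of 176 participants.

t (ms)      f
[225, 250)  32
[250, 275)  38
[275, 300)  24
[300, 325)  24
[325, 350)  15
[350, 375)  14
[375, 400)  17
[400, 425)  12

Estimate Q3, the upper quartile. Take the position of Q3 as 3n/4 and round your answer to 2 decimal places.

Cumulative frequencies: 32, 70, 94, 118, 133, 147, 164, 176
n = 176; position = 3n/4 = 132.
This falls in the class [325, 350): L = 325, F = 118, f = 15, h = 25.
Upper quartile ≈ 325 + ((132 − 118) / 15) × 25 = 348.3333

348.33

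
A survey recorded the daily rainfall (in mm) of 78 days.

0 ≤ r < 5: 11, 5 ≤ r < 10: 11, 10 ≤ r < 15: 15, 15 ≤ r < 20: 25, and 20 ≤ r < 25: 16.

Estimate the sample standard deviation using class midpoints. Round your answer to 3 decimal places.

6.660

Midpoints: 2.5, 7.5, 12.5, 17.5, 22.5
n = 78, Σfm = 1095, mean = 14.0385
Σfm² = 18787.5
Σf(m − x̄)² = Σfm² − (Σfm)²/n = 18787.5 − 1095²/78 = 3415.3846
Sample variance = 3415.3846 / 77 = 44.3556
Standard deviation = √44.3556 = 6.6600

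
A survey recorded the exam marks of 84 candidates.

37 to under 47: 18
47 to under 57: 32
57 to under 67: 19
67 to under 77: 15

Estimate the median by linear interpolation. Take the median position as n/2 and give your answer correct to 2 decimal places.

Cumulative frequencies: 18, 50, 69, 84
n = 84; position = n/2 = 42.
This falls in the class 47 to under 57: L = 47, F = 18, f = 32, h = 10.
Median ≈ 47 + ((42 − 18) / 32) × 10 = 54.5000

54.50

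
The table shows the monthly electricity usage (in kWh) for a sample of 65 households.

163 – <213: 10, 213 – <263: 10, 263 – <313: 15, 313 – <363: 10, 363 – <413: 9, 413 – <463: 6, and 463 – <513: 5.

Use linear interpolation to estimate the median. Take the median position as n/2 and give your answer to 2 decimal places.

Cumulative frequencies: 10, 20, 35, 45, 54, 60, 65
n = 65; position = n/2 = 32.5.
This falls in the class 263 – <313: L = 263, F = 20, f = 15, h = 50.
Median ≈ 263 + ((32.5 − 20) / 15) × 50 = 304.6667

304.67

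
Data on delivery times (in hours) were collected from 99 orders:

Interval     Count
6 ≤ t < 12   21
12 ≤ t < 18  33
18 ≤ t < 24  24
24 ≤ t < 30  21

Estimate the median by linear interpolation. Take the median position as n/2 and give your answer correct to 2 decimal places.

Cumulative frequencies: 21, 54, 78, 99
n = 99; position = n/2 = 49.5.
This falls in the class 12 ≤ t < 18: L = 12, F = 21, f = 33, h = 6.
Median ≈ 12 + ((49.5 − 21) / 33) × 6 = 17.1818

17.18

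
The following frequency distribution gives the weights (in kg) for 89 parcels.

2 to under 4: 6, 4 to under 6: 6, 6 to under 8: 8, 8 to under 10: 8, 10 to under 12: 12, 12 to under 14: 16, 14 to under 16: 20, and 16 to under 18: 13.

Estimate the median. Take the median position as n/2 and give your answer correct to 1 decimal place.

12.6

Cumulative frequencies: 6, 12, 20, 28, 40, 56, 76, 89
n = 89; position = n/2 = 44.5.
This falls in the class 12 to under 14: L = 12, F = 40, f = 16, h = 2.
Median ≈ 12 + ((44.5 − 40) / 16) × 2 = 12.5625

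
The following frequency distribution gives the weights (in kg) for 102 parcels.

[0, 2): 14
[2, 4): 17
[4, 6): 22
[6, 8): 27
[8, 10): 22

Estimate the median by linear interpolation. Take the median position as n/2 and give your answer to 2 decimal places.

5.82

Cumulative frequencies: 14, 31, 53, 80, 102
n = 102; position = n/2 = 51.
This falls in the class [4, 6): L = 4, F = 31, f = 22, h = 2.
Median ≈ 4 + ((51 − 31) / 22) × 2 = 5.8182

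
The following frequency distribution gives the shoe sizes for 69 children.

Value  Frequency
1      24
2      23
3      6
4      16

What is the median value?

Cumulative frequencies: 24, 47, 53, 69
n = 69, so the median is the value in position (n+1)/2 = 35.
Position 35 falls at value 2.

2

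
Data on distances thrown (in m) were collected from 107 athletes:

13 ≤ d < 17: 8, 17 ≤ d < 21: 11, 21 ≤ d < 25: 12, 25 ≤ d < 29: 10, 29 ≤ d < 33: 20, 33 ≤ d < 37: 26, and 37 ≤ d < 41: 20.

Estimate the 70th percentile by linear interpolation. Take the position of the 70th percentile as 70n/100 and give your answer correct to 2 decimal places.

35.14

Cumulative frequencies: 8, 19, 31, 41, 61, 87, 107
n = 107; position = 70n/100 = 74.9.
This falls in the class 33 ≤ d < 37: L = 33, F = 61, f = 26, h = 4.
70th percentile ≈ 33 + ((74.9 − 61) / 26) × 4 = 35.1385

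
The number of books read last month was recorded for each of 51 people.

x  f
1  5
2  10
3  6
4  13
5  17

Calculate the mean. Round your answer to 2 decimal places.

3.53

Values: 1, 2, 3, 4, 5
Σfx = 5×1 + 10×2 + 6×3 + 13×4 + 17×5 = 180
n = Σf = 51
Mean = 180 / 51 = 3.5294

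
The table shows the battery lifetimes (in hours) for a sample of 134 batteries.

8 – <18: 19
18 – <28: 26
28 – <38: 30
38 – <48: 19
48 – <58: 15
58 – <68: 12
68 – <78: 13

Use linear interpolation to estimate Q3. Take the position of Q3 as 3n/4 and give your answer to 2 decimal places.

52.33

Cumulative frequencies: 19, 45, 75, 94, 109, 121, 134
n = 134; position = 3n/4 = 100.5.
This falls in the class 48 – <58: L = 48, F = 94, f = 15, h = 10.
Upper quartile ≈ 48 + ((100.5 − 94) / 15) × 10 = 52.3333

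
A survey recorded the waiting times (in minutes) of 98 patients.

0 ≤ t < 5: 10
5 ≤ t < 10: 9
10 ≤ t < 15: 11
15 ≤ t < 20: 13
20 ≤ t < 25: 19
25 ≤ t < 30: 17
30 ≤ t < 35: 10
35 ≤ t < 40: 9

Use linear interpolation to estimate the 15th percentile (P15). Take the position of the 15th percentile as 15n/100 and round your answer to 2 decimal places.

7.61

Cumulative frequencies: 10, 19, 30, 43, 62, 79, 89, 98
n = 98; position = 15n/100 = 14.7.
This falls in the class 5 ≤ t < 10: L = 5, F = 10, f = 9, h = 5.
15th percentile ≈ 5 + ((14.7 − 10) / 9) × 5 = 7.6111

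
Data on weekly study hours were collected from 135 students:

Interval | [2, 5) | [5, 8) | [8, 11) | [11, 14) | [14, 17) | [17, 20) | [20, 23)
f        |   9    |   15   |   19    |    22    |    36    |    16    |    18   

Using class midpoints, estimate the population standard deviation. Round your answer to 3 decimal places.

5.205

Midpoints: 3.5, 6.5, 9.5, 12.5, 15.5, 18.5, 21.5
n = 135, Σfm = 1825.5, mean = 13.5222
Σfm² = 28341.75
Σf(m − x̄)² = Σfm² − (Σfm)²/n = 28341.75 − 1825.5²/135 = 3656.9333
Population variance = 3656.9333 / 135 = 27.0884
Standard deviation = √27.0884 = 5.2047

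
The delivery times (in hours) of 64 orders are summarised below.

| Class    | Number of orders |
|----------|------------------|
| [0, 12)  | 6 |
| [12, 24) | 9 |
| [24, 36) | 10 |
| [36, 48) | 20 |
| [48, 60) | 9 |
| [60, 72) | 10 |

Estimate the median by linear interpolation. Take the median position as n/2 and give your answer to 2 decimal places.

Cumulative frequencies: 6, 15, 25, 45, 54, 64
n = 64; position = n/2 = 32.
This falls in the class [36, 48): L = 36, F = 25, f = 20, h = 12.
Median ≈ 36 + ((32 − 25) / 20) × 12 = 40.2000

40.20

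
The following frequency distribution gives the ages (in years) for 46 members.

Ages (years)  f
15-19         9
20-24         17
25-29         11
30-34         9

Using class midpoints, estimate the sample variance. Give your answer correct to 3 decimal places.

26.280

Midpoints: 17, 22, 27, 32
n = 46, Σfm = 1112, mean = 24.1739
Σfm² = 28064
Σf(m − x̄)² = Σfm² − (Σfm)²/n = 28064 − 1112²/46 = 1182.6087
Sample variance = 1182.6087 / 45 = 26.2802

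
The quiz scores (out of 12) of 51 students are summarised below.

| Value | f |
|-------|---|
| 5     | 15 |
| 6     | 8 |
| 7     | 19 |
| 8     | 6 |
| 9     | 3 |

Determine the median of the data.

Cumulative frequencies: 15, 23, 42, 48, 51
n = 51, so the median is the value in position (n+1)/2 = 26.
Position 26 falls at value 7.

7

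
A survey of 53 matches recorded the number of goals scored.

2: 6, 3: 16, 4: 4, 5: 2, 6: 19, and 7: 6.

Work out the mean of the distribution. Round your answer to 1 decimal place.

4.6

Values: 2, 3, 4, 5, 6, 7
Σfx = 6×2 + 16×3 + 4×4 + 2×5 + 19×6 + 6×7 = 242
n = Σf = 53
Mean = 242 / 53 = 4.5660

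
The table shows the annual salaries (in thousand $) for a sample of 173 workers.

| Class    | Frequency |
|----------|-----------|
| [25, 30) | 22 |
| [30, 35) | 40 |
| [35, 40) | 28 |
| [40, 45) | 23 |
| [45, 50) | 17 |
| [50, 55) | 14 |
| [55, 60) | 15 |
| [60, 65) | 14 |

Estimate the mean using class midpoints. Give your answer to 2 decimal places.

Midpoints: 27.5, 32.5, 37.5, 42.5, 47.5, 52.5, 57.5, 62.5
Σfm = 22×27.5 + 40×32.5 + 28×37.5 + 23×42.5 + 17×47.5 + 14×52.5 + 15×57.5 + 14×62.5 = 7212.5
n = Σf = 173
Mean = 7212.5 / 173 = 41.6908

41.69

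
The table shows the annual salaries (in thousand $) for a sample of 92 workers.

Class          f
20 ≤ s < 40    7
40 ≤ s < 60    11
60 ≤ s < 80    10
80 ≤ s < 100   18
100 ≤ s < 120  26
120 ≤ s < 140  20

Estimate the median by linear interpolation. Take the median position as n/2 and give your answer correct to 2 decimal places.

Cumulative frequencies: 7, 18, 28, 46, 72, 92
n = 92; position = n/2 = 46.
This falls in the class 80 ≤ s < 100: L = 80, F = 28, f = 18, h = 20.
Median ≈ 80 + ((46 − 28) / 18) × 20 = 100.0000

100.00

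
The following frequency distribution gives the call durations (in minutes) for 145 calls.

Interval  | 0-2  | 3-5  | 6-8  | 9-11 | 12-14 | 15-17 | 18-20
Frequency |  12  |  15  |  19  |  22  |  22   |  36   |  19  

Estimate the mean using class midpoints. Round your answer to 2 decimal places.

11.37

Midpoints: 1, 4, 7, 10, 13, 16, 19
Σfm = 12×1 + 15×4 + 19×7 + 22×10 + 22×13 + 36×16 + 19×19 = 1648
n = Σf = 145
Mean = 1648 / 145 = 11.3655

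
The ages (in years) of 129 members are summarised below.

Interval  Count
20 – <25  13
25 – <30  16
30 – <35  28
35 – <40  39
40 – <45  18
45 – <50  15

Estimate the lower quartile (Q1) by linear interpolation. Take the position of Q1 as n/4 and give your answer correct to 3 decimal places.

Cumulative frequencies: 13, 29, 57, 96, 114, 129
n = 129; position = n/4 = 32.25.
This falls in the class 30 – <35: L = 30, F = 29, f = 28, h = 5.
Lower quartile ≈ 30 + ((32.25 − 29) / 28) × 5 = 30.5804

30.580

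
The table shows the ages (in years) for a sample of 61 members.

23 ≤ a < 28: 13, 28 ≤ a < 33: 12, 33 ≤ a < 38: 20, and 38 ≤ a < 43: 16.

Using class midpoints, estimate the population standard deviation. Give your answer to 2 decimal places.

Midpoints: 25.5, 30.5, 35.5, 40.5
n = 61, Σfm = 2055.5, mean = 33.6967
Σfm² = 71065.25
Σf(m − x̄)² = Σfm² − (Σfm)²/n = 71065.25 − 2055.5²/61 = 1801.6393
Population variance = 1801.6393 / 61 = 29.5351
Standard deviation = √29.5351 = 5.4346

5.43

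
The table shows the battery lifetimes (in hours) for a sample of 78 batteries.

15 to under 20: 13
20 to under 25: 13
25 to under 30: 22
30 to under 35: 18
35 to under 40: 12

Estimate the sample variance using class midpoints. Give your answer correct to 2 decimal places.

Midpoints: 17.5, 22.5, 27.5, 32.5, 37.5
n = 78, Σfm = 2160, mean = 27.6923
Σfm² = 63087.5
Σf(m − x̄)² = Σfm² − (Σfm)²/n = 63087.5 − 2160²/78 = 3272.1154
Sample variance = 3272.1154 / 77 = 42.4950

42.50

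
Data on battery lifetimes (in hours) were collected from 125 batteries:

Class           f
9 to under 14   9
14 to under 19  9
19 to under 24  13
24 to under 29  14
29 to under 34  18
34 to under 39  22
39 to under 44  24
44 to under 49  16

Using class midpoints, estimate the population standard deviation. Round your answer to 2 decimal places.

10.50

Midpoints: 11.5, 16.5, 21.5, 26.5, 31.5, 36.5, 41.5, 46.5
n = 125, Σfm = 4012.5, mean = 32.1000
Σfm² = 142581.25
Σf(m − x̄)² = Σfm² − (Σfm)²/n = 142581.25 − 4012.5²/125 = 13780.0000
Population variance = 13780.0000 / 125 = 110.2400
Standard deviation = √110.2400 = 10.4995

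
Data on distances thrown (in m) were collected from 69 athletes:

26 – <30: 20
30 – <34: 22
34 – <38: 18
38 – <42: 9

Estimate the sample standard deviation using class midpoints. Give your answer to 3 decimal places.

Midpoints: 28, 32, 36, 40
n = 69, Σfm = 2272, mean = 32.9275
Σfm² = 75936
Σf(m − x̄)² = Σfm² − (Σfm)²/n = 75936 − 2272²/69 = 1124.6377
Sample variance = 1124.6377 / 68 = 16.5388
Standard deviation = √16.5388 = 4.0668

4.067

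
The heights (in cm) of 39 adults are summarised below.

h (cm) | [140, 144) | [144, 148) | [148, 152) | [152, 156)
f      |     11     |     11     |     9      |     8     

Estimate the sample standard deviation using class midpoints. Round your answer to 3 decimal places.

Midpoints: 142, 146, 150, 154
n = 39, Σfm = 5750, mean = 147.4359
Σfm² = 848508
Σf(m − x̄)² = Σfm² − (Σfm)²/n = 848508 − 5750²/39 = 751.5897
Sample variance = 751.5897 / 38 = 19.7787
Standard deviation = √19.7787 = 4.4473

4.447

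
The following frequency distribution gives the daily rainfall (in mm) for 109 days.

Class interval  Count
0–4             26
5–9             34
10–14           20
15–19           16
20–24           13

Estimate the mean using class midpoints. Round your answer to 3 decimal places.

Midpoints: 2, 7, 12, 17, 22
Σfm = 26×2 + 34×7 + 20×12 + 16×17 + 13×22 = 1088
n = Σf = 109
Mean = 1088 / 109 = 9.9817

9.982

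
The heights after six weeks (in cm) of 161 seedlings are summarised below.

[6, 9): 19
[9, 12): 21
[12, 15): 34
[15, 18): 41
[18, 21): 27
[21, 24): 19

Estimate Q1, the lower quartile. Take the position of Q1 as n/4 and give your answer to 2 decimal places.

Cumulative frequencies: 19, 40, 74, 115, 142, 161
n = 161; position = n/4 = 40.25.
This falls in the class [12, 15): L = 12, F = 40, f = 34, h = 3.
Lower quartile ≈ 12 + ((40.25 − 40) / 34) × 3 = 12.0221

12.02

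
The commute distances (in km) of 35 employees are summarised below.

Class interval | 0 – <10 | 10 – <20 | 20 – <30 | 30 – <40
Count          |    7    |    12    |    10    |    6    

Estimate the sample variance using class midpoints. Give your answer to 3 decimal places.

Midpoints: 5, 15, 25, 35
n = 35, Σfm = 675, mean = 19.2857
Σfm² = 16475
Σf(m − x̄)² = Σfm² − (Σfm)²/n = 16475 − 675²/35 = 3457.1429
Sample variance = 3457.1429 / 34 = 101.6807

101.681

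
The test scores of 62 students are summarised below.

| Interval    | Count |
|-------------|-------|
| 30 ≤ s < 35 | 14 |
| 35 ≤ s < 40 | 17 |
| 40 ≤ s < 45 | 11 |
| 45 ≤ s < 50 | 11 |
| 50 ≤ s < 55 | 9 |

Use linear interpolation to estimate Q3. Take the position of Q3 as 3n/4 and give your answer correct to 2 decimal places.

Cumulative frequencies: 14, 31, 42, 53, 62
n = 62; position = 3n/4 = 46.5.
This falls in the class 45 ≤ s < 50: L = 45, F = 42, f = 11, h = 5.
Upper quartile ≈ 45 + ((46.5 − 42) / 11) × 5 = 47.0455

47.05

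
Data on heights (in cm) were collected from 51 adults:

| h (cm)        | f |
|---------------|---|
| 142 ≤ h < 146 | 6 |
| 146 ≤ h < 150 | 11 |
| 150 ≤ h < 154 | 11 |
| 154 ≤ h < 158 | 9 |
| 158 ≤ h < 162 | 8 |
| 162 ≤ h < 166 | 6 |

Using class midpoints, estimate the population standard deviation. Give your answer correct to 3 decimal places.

Midpoints: 144, 148, 152, 156, 160, 164
n = 51, Σfm = 7832, mean = 153.5686
Σfm² = 1204704
Σf(m − x̄)² = Σfm² − (Σfm)²/n = 1204704 − 7832²/51 = 1954.5098
Population variance = 1954.5098 / 51 = 38.3237
Standard deviation = √38.3237 = 6.1906

6.191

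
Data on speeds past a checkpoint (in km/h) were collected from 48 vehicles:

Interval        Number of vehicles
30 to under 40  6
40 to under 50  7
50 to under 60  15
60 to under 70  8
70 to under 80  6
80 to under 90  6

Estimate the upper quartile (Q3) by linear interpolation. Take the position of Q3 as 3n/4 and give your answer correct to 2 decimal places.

Cumulative frequencies: 6, 13, 28, 36, 42, 48
n = 48; position = 3n/4 = 36.
This falls in the class 60 to under 70: L = 60, F = 28, f = 8, h = 10.
Upper quartile ≈ 60 + ((36 − 28) / 8) × 10 = 70.0000

70.00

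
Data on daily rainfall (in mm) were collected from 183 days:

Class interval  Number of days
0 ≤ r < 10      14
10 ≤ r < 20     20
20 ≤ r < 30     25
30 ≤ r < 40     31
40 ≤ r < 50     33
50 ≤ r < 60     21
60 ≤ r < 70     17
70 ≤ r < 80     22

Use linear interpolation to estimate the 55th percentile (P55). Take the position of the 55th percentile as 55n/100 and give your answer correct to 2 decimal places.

Cumulative frequencies: 14, 34, 59, 90, 123, 144, 161, 183
n = 183; position = 55n/100 = 100.65.
This falls in the class 40 ≤ r < 50: L = 40, F = 90, f = 33, h = 10.
55th percentile ≈ 40 + ((100.65 − 90) / 33) × 10 = 43.2273

43.23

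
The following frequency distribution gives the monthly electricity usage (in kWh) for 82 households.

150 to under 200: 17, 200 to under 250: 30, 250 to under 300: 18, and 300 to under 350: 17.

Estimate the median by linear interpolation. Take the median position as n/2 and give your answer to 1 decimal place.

Cumulative frequencies: 17, 47, 65, 82
n = 82; position = n/2 = 41.
This falls in the class 200 to under 250: L = 200, F = 17, f = 30, h = 50.
Median ≈ 200 + ((41 − 17) / 30) × 50 = 240.0000

240.0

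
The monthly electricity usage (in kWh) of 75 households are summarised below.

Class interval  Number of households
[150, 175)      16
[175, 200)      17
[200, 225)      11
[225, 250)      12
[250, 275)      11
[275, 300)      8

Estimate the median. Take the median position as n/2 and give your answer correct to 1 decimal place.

210.2

Cumulative frequencies: 16, 33, 44, 56, 67, 75
n = 75; position = n/2 = 37.5.
This falls in the class [200, 225): L = 200, F = 33, f = 11, h = 25.
Median ≈ 200 + ((37.5 − 33) / 11) × 25 = 210.2273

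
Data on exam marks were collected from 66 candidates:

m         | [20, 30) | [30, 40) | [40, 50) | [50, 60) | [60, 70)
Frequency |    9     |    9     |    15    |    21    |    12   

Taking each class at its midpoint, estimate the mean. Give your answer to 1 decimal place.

Midpoints: 25, 35, 45, 55, 65
Σfm = 9×25 + 9×35 + 15×45 + 21×55 + 12×65 = 3150
n = Σf = 66
Mean = 3150 / 66 = 47.7273

47.7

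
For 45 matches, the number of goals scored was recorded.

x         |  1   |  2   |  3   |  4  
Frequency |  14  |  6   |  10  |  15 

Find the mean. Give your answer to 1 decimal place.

2.6

Values: 1, 2, 3, 4
Σfx = 14×1 + 6×2 + 10×3 + 15×4 = 116
n = Σf = 45
Mean = 116 / 45 = 2.5778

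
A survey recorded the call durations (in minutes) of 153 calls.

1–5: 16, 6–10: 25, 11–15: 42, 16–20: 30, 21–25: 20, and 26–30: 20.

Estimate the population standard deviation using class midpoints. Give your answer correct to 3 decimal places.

7.499

Midpoints: 3, 8, 13, 18, 23, 28
n = 153, Σfm = 2354, mean = 15.3856
Σfm² = 44822
Σf(m − x̄)² = Σfm² − (Σfm)²/n = 44822 − 2354²/153 = 8604.2484
Population variance = 8604.2484 / 153 = 56.2369
Standard deviation = √56.2369 = 7.4991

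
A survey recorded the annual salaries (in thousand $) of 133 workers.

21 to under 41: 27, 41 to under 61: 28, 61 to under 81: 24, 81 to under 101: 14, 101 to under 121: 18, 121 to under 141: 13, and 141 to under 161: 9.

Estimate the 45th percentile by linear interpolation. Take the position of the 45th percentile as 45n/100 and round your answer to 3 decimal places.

Cumulative frequencies: 27, 55, 79, 93, 111, 124, 133
n = 133; position = 45n/100 = 59.85.
This falls in the class 61 to under 81: L = 61, F = 55, f = 24, h = 20.
45th percentile ≈ 61 + ((59.85 − 55) / 24) × 20 = 65.0417

65.042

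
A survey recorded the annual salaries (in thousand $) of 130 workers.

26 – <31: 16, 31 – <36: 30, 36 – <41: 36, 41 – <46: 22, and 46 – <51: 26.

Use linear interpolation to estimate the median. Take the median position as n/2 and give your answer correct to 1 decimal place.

Cumulative frequencies: 16, 46, 82, 104, 130
n = 130; position = n/2 = 65.
This falls in the class 36 – <41: L = 36, F = 46, f = 36, h = 5.
Median ≈ 36 + ((65 − 46) / 36) × 5 = 38.6389

38.6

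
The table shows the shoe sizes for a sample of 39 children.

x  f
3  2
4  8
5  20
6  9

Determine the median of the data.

5

Cumulative frequencies: 2, 10, 30, 39
n = 39, so the median is the value in position (n+1)/2 = 20.
Position 20 falls at value 5.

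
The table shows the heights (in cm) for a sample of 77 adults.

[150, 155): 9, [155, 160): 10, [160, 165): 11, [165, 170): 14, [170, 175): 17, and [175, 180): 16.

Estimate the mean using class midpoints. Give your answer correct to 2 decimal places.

166.92

Midpoints: 152.5, 157.5, 162.5, 167.5, 172.5, 177.5
Σfm = 9×152.5 + 10×157.5 + 11×162.5 + 14×167.5 + 17×172.5 + 16×177.5 = 12852.5
n = Σf = 77
Mean = 12852.5 / 77 = 166.9156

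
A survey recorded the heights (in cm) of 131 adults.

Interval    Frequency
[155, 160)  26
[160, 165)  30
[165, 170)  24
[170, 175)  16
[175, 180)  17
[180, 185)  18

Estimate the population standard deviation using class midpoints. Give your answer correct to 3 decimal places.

8.474

Midpoints: 157.5, 162.5, 167.5, 172.5, 177.5, 182.5
n = 131, Σfm = 22052.5, mean = 168.3397
Σfm² = 3721718.75
Σf(m − x̄)² = Σfm² − (Σfm)²/n = 3721718.75 − 22052.5²/131 = 9407.6336
Population variance = 9407.6336 / 131 = 71.8140
Standard deviation = √71.8140 = 8.4743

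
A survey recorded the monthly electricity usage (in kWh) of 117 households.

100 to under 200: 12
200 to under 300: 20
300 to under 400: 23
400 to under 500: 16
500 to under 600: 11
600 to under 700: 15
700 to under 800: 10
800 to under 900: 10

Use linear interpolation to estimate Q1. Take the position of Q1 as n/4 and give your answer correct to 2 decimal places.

286.25

Cumulative frequencies: 12, 32, 55, 71, 82, 97, 107, 117
n = 117; position = n/4 = 29.25.
This falls in the class 200 to under 300: L = 200, F = 12, f = 20, h = 100.
Lower quartile ≈ 200 + ((29.25 − 12) / 20) × 100 = 286.2500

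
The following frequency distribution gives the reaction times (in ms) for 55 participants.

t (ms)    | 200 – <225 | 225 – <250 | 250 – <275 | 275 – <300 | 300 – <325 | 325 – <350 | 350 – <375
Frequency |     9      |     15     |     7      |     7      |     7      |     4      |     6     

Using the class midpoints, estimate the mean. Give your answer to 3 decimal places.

273.409

Midpoints: 212.5, 237.5, 262.5, 287.5, 312.5, 337.5, 362.5
Σfm = 9×212.5 + 15×237.5 + 7×262.5 + 7×287.5 + 7×312.5 + 4×337.5 + 6×362.5 = 15037.5
n = Σf = 55
Mean = 15037.5 / 55 = 273.4091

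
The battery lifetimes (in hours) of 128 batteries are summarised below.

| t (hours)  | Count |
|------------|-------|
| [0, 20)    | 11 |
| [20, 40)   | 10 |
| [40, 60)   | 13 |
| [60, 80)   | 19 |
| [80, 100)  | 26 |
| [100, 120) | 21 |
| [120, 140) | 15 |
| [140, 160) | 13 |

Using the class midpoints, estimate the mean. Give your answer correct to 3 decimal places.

Midpoints: 10, 30, 50, 70, 90, 110, 130, 150
Σfm = 11×10 + 10×30 + 13×50 + 19×70 + 26×90 + 21×110 + 15×130 + 13×150 = 10940
n = Σf = 128
Mean = 10940 / 128 = 85.4688

85.469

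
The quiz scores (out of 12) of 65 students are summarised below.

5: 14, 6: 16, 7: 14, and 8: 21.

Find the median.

Cumulative frequencies: 14, 30, 44, 65
n = 65, so the median is the value in position (n+1)/2 = 33.
Position 33 falls at value 7.

7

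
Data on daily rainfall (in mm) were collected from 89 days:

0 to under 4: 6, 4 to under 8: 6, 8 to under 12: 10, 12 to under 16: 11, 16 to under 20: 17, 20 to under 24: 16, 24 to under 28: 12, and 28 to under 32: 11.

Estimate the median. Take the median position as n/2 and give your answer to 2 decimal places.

Cumulative frequencies: 6, 12, 22, 33, 50, 66, 78, 89
n = 89; position = n/2 = 44.5.
This falls in the class 16 to under 20: L = 16, F = 33, f = 17, h = 4.
Median ≈ 16 + ((44.5 − 33) / 17) × 4 = 18.7059

18.71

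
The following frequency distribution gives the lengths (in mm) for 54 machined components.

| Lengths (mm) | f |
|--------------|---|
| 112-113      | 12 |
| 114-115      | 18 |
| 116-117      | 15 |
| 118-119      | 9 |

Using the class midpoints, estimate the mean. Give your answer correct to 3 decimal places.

115.278

Midpoints: 112.5, 114.5, 116.5, 118.5
Σfm = 12×112.5 + 18×114.5 + 15×116.5 + 9×118.5 = 6225
n = Σf = 54
Mean = 6225 / 54 = 115.2778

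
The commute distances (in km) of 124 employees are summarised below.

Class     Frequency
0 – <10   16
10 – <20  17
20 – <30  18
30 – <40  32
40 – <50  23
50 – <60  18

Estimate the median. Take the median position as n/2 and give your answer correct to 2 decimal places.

33.44

Cumulative frequencies: 16, 33, 51, 83, 106, 124
n = 124; position = n/2 = 62.
This falls in the class 30 – <40: L = 30, F = 51, f = 32, h = 10.
Median ≈ 30 + ((62 − 51) / 32) × 10 = 33.4375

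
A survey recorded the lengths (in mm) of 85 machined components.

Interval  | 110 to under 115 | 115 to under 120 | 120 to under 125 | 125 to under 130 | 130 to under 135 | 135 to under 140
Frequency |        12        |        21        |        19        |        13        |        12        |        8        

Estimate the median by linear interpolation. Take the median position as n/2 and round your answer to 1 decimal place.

122.5

Cumulative frequencies: 12, 33, 52, 65, 77, 85
n = 85; position = n/2 = 42.5.
This falls in the class 120 to under 125: L = 120, F = 33, f = 19, h = 5.
Median ≈ 120 + ((42.5 − 33) / 19) × 5 = 122.5000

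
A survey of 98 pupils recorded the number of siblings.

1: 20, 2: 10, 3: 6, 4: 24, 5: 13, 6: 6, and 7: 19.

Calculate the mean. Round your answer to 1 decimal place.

Values: 1, 2, 3, 4, 5, 6, 7
Σfx = 20×1 + 10×2 + 6×3 + 24×4 + 13×5 + 6×6 + 19×7 = 388
n = Σf = 98
Mean = 388 / 98 = 3.9592

4.0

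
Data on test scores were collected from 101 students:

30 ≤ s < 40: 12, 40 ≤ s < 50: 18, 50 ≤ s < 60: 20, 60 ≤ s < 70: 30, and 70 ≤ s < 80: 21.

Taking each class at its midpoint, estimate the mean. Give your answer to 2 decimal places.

Midpoints: 35, 45, 55, 65, 75
Σfm = 12×35 + 18×45 + 20×55 + 30×65 + 21×75 = 5855
n = Σf = 101
Mean = 5855 / 101 = 57.9703

57.97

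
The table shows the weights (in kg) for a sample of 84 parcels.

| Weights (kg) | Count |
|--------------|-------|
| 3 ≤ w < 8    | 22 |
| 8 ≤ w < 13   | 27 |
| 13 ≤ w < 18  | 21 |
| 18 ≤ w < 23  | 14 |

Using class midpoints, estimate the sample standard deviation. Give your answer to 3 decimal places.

Midpoints: 5.5, 10.5, 15.5, 20.5
n = 84, Σfm = 1017, mean = 12.1071
Σfm² = 14571
Σf(m − x̄)² = Σfm² − (Σfm)²/n = 14571 − 1017²/84 = 2258.0357
Sample variance = 2258.0357 / 83 = 27.2052
Standard deviation = √27.2052 = 5.2159

5.216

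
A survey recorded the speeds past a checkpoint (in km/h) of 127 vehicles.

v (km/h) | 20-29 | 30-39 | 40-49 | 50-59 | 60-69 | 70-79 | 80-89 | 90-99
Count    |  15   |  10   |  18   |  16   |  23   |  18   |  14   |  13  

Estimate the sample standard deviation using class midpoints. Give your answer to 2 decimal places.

21.52

Midpoints: 24.5, 34.5, 44.5, 54.5, 64.5, 74.5, 84.5, 94.5
n = 127, Σfm = 7621.5, mean = 60.0118
Σfm² = 515721.75
Σf(m − x̄)² = Σfm² − (Σfm)²/n = 515721.75 − 7621.5²/127 = 58341.7323
Sample variance = 58341.7323 / 126 = 463.0296
Standard deviation = √463.0296 = 21.5181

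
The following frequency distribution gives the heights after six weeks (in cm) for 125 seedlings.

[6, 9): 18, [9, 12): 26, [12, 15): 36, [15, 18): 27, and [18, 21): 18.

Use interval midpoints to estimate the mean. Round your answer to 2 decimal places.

13.52

Midpoints: 7.5, 10.5, 13.5, 16.5, 19.5
Σfm = 18×7.5 + 26×10.5 + 36×13.5 + 27×16.5 + 18×19.5 = 1690.5
n = Σf = 125
Mean = 1690.5 / 125 = 13.5240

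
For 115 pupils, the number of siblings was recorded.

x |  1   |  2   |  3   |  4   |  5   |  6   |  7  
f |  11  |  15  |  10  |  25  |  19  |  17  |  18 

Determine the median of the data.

Cumulative frequencies: 11, 26, 36, 61, 80, 97, 115
n = 115, so the median is the value in position (n+1)/2 = 58.
Position 58 falls at value 4.

4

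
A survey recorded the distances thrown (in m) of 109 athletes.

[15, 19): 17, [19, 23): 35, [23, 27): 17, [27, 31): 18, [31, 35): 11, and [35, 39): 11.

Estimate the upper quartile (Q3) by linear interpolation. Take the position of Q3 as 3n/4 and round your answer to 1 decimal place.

Cumulative frequencies: 17, 52, 69, 87, 98, 109
n = 109; position = 3n/4 = 81.75.
This falls in the class [27, 31): L = 27, F = 69, f = 18, h = 4.
Upper quartile ≈ 27 + ((81.75 − 69) / 18) × 4 = 29.8333

29.8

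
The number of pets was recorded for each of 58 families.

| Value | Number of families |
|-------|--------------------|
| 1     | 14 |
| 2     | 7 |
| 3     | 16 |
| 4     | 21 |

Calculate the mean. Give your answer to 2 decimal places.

Values: 1, 2, 3, 4
Σfx = 14×1 + 7×2 + 16×3 + 21×4 = 160
n = Σf = 58
Mean = 160 / 58 = 2.7586

2.76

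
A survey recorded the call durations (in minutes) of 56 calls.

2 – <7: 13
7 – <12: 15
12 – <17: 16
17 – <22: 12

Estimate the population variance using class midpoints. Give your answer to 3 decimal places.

Midpoints: 4.5, 9.5, 14.5, 19.5
n = 56, Σfm = 667, mean = 11.9107
Σfm² = 9544
Σf(m − x̄)² = Σfm² − (Σfm)²/n = 9544 − 667²/56 = 1599.5536
Population variance = 1599.5536 / 56 = 28.5635

28.563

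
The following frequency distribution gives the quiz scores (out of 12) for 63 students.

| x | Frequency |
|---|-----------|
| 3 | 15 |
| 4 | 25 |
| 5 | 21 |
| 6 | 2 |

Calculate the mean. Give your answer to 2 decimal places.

4.16

Values: 3, 4, 5, 6
Σfx = 15×3 + 25×4 + 21×5 + 2×6 = 262
n = Σf = 63
Mean = 262 / 63 = 4.1587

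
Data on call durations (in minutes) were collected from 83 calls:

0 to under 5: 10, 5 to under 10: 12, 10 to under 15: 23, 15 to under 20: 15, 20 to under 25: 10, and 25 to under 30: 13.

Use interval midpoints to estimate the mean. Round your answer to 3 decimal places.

Midpoints: 2.5, 7.5, 12.5, 17.5, 22.5, 27.5
Σfm = 10×2.5 + 12×7.5 + 23×12.5 + 15×17.5 + 10×22.5 + 13×27.5 = 1247.5
n = Σf = 83
Mean = 1247.5 / 83 = 15.0301

15.030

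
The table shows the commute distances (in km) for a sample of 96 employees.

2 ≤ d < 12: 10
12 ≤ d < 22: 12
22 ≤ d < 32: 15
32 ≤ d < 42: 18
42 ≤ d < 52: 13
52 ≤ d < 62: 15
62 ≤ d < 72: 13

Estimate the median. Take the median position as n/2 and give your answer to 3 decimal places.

38.111

Cumulative frequencies: 10, 22, 37, 55, 68, 83, 96
n = 96; position = n/2 = 48.
This falls in the class 32 ≤ d < 42: L = 32, F = 37, f = 18, h = 10.
Median ≈ 32 + ((48 − 37) / 18) × 10 = 38.1111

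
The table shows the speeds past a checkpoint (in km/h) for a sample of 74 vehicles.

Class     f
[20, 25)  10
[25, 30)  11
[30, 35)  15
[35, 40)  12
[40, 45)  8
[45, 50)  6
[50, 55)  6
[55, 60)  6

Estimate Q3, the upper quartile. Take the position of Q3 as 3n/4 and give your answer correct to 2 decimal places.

Cumulative frequencies: 10, 21, 36, 48, 56, 62, 68, 74
n = 74; position = 3n/4 = 55.5.
This falls in the class [40, 45): L = 40, F = 48, f = 8, h = 5.
Upper quartile ≈ 40 + ((55.5 − 48) / 8) × 5 = 44.6875

44.69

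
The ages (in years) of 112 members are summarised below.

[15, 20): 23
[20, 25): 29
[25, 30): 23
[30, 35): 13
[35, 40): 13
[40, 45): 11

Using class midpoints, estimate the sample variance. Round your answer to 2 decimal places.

Midpoints: 17.5, 22.5, 27.5, 32.5, 37.5, 42.5
n = 112, Σfm = 3065, mean = 27.3661
Σfm² = 91000
Σf(m − x̄)² = Σfm² − (Σfm)²/n = 91000 − 3065²/112 = 7122.9911
Sample variance = 7122.9911 / 111 = 64.1711

64.17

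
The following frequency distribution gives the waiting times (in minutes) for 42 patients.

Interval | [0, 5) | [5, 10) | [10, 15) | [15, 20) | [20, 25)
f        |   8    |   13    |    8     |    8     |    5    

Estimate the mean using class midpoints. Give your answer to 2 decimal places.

Midpoints: 2.5, 7.5, 12.5, 17.5, 22.5
Σfm = 8×2.5 + 13×7.5 + 8×12.5 + 8×17.5 + 5×22.5 = 470
n = Σf = 42
Mean = 470 / 42 = 11.1905

11.19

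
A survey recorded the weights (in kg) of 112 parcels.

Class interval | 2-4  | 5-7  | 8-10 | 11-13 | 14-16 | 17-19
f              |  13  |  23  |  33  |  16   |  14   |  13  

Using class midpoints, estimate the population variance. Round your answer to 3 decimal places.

Midpoints: 3, 6, 9, 12, 15, 18
n = 112, Σfm = 1110, mean = 9.9107
Σfm² = 13284
Σf(m − x̄)² = Σfm² − (Σfm)²/n = 13284 − 1110²/112 = 2283.1071
Population variance = 2283.1071 / 112 = 20.3849

20.385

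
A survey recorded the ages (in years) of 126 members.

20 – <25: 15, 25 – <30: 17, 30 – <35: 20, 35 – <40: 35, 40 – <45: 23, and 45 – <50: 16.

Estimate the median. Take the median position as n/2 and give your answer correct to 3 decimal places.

36.571

Cumulative frequencies: 15, 32, 52, 87, 110, 126
n = 126; position = n/2 = 63.
This falls in the class 35 – <40: L = 35, F = 52, f = 35, h = 5.
Median ≈ 35 + ((63 − 52) / 35) × 5 = 36.5714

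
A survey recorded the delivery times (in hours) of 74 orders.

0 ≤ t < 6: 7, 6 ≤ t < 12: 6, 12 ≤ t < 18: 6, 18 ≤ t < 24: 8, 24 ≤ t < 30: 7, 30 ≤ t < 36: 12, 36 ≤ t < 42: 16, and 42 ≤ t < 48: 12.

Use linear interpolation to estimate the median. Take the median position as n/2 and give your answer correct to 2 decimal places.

31.50

Cumulative frequencies: 7, 13, 19, 27, 34, 46, 62, 74
n = 74; position = n/2 = 37.
This falls in the class 30 ≤ t < 36: L = 30, F = 34, f = 12, h = 6.
Median ≈ 30 + ((37 − 34) / 12) × 6 = 31.5000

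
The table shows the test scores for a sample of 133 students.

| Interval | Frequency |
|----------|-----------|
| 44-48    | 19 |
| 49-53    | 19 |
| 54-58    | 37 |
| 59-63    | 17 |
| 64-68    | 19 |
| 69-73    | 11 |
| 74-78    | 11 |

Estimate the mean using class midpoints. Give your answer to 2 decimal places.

Midpoints: 46, 51, 56, 61, 66, 71, 76
Σfm = 19×46 + 19×51 + 37×56 + 17×61 + 19×66 + 11×71 + 11×76 = 7823
n = Σf = 133
Mean = 7823 / 133 = 58.8195

58.82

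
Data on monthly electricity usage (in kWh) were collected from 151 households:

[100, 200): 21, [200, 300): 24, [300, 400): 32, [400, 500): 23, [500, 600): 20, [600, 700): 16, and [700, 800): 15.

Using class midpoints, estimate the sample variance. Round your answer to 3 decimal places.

34799.117

Midpoints: 150, 250, 350, 450, 550, 650, 750
n = 151, Σfm = 63350, mean = 419.5364
Σfm² = 31797500
Σf(m − x̄)² = Σfm² − (Σfm)²/n = 31797500 − 63350²/151 = 5219867.5497
Sample variance = 5219867.5497 / 150 = 34799.1170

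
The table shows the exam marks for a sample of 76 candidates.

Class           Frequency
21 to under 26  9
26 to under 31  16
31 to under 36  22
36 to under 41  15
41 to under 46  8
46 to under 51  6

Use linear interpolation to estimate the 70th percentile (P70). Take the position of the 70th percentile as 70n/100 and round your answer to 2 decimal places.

38.07

Cumulative frequencies: 9, 25, 47, 62, 70, 76
n = 76; position = 70n/100 = 53.2.
This falls in the class 36 to under 41: L = 36, F = 47, f = 15, h = 5.
70th percentile ≈ 36 + ((53.2 − 47) / 15) × 5 = 38.0667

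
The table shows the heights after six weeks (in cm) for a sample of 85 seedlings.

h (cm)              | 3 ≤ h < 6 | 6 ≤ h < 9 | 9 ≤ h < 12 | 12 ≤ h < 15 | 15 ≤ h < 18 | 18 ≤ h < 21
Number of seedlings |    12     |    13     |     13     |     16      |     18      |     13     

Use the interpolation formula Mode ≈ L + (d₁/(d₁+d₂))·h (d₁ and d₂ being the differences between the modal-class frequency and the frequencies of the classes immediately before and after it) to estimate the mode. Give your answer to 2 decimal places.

Modal class: 15 ≤ h < 18 (highest frequency 18).
d₁ = 18 − 16 = 2, d₂ = 18 − 13 = 5
Mode ≈ 15 + (2/(2+5)) × 3 = 15 + 0.8571 = 15.8571

15.86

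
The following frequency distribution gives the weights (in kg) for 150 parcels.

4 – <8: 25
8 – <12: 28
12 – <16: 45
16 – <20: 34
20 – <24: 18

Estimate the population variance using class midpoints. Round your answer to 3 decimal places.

Midpoints: 6, 10, 14, 18, 22
n = 150, Σfm = 2068, mean = 13.7867
Σfm² = 32248
Σf(m − x̄)² = Σfm² − (Σfm)²/n = 32248 − 2068²/150 = 3737.1733
Population variance = 3737.1733 / 150 = 24.9145

24.914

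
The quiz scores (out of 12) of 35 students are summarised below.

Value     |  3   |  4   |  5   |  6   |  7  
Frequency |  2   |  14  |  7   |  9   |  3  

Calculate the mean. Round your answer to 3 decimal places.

4.914

Values: 3, 4, 5, 6, 7
Σfx = 2×3 + 14×4 + 7×5 + 9×6 + 3×7 = 172
n = Σf = 35
Mean = 172 / 35 = 4.9143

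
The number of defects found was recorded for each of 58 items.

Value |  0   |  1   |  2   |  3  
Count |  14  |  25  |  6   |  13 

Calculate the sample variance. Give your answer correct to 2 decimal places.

1.17

Values: 0, 1, 2, 3
n = 58, Σfx = 76, mean = 1.3103
Σfx² = 166
Σf(x − x̄)² = Σfx² − (Σfx)²/n = 166 − 76²/58 = 66.4138
Sample variance = 66.4138 / 57 = 1.1652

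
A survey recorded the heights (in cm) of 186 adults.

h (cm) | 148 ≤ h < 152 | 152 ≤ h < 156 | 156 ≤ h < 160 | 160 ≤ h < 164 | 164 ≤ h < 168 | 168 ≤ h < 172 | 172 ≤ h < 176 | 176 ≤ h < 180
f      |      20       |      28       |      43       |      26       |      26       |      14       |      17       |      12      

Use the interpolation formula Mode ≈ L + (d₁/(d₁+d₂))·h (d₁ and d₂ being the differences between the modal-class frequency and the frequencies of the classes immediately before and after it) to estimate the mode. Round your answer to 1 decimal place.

157.9

Modal class: 156 ≤ h < 160 (highest frequency 43).
d₁ = 43 − 28 = 15, d₂ = 43 − 26 = 17
Mode ≈ 156 + (15/(15+17)) × 4 = 156 + 1.8750 = 157.8750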